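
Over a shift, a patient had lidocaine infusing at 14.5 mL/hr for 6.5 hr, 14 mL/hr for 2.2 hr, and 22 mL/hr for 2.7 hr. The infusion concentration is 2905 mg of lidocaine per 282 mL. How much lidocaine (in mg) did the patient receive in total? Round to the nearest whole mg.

Concentration = 2905 mg ÷ 282 mL = 10.30142 mg/mL
Stage 1: 14.5 mL/hr × 6.5 hr = 94.25 mL → 94.25 mL × 10.30142 mg/mL = 970.9087 mg
Stage 2: 14 mL/hr × 2.2 hr = 30.8 mL → 30.8 mL × 10.30142 mg/mL = 317.2837 mg
Stage 3: 22 mL/hr × 2.7 hr = 59.4 mL → 59.4 mL × 10.30142 mg/mL = 611.9043 mg
Total = 970.9087 + 317.2837 + 611.9043 = 1900.097 mg

1900 mg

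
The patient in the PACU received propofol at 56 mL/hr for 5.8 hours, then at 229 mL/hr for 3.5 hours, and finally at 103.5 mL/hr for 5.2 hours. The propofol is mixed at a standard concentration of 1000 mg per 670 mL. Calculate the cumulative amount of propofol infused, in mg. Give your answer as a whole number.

Concentration = 1000 mg ÷ 670 mL = 1.492537 mg/mL
Stage 1: 56 mL/hr × 5.8 hr = 324.8 mL → 324.8 mL × 1.492537 mg/mL = 484.7761 mg
Stage 2: 229 mL/hr × 3.5 hr = 801.5 mL → 801.5 mL × 1.492537 mg/mL = 1196.269 mg
Stage 3: 103.5 mL/hr × 5.2 hr = 538.2 mL → 538.2 mL × 1.492537 mg/mL = 803.2836 mg
Total = 484.7761 + 1196.269 + 803.2836 = 2484.328 mg

2484 mg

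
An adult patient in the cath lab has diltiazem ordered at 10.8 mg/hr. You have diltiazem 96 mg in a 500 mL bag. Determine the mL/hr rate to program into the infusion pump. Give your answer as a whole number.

56 mL/hr

Concentration = 96 mg ÷ 500 mL = 0.192 mg/mL
Rate = 10.8 mg/hr ÷ 0.192 mg/mL = 56.25 mL/hr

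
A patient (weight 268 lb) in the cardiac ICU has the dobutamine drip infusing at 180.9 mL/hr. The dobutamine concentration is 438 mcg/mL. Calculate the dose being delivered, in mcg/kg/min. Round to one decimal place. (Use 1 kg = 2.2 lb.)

Weight = 268 lb ÷ 2.2 lb/kg = 121.8182 kg
Drug rate = 180.9 mL/hr × 438 mcg/mL = 79234.2 mcg/hr
79234.2 mcg/hr ÷ 60 min/hr = 1320.57 mcg/min
1320.57 mcg/min ÷ 121.8182 kg = 10.8405 mcg/kg/min

10.8 mcg/kg/min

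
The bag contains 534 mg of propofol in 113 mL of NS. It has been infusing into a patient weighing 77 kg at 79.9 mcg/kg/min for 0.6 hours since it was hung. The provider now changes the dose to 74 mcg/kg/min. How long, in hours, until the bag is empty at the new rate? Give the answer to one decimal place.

0.9 hours

Initial rate:
Dose = 79.9 mcg/kg/min × 77 kg = 6152.3 mcg/min
6152.3 mcg/min × 60 min/hr = 369138 mcg/hr
Concentration = 534 mg ÷ 113 mL = 4.725664 mg/mL = 4725.664 mcg/mL
Rate = 369138 mcg/hr ÷ 4725.664 mcg/mL = 78.11347 mL/hr
Volume infused so far = 78.11347 mL/hr × 0.6 hr = 46.86808 mL
Volume remaining = 113 − 46.86808 = 66.13192 mL
New rate:
Dose = 74 mcg/kg/min × 77 kg = 5698 mcg/min
5698 mcg/min × 60 min/hr = 341880 mcg/hr
Rate = 341880 mcg/hr ÷ 4725.664 mcg/mL = 72.34539 mL/hr
Time remaining = 66.13192 mL ÷ 72.34539 mL/hr = 0.9141137 hr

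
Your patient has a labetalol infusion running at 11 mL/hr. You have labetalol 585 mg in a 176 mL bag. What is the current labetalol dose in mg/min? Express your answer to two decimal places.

Concentration = 585 mg ÷ 176 mL = 3.323864 mg/mL
Drug rate = 11 mL/hr × 3.323864 mg/mL = 36.5625 mg/hr
36.5625 mg/hr ÷ 60 min/hr = 0.609375 mg/min

0.61 mg/min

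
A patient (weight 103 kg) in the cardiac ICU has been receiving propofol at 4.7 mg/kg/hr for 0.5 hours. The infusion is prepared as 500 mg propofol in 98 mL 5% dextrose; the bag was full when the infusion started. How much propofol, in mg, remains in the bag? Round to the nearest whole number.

Dose = 4.7 mg/kg/hr × 103 kg = 484.1 mg/hr
Concentration = 500 mg ÷ 98 mL = 5.102041 mg/mL
Rate = 484.1 mg/hr ÷ 5.102041 mg/mL = 94.8836 mL/hr
Volume infused = 94.8836 mL/hr × 0.5 hr = 47.4418 mL
Volume remaining = 98 − 47.4418 = 50.5582 mL
Drug remaining = 50.5582 mL × 5.102041 mg/mL = 257.95 mg

258 mg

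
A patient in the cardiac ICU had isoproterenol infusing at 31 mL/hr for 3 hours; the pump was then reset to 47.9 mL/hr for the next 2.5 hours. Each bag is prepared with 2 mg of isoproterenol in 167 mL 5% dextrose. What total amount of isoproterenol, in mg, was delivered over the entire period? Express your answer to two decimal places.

2.55 mg

Concentration = 2 mg ÷ 167 mL = 0.01197605 mg/mL
Stage 1: 31 mL/hr × 3 hr = 93 mL → 93 mL × 0.01197605 mg/mL = 1.113772 mg
Stage 2: 47.9 mL/hr × 2.5 hr = 119.75 mL → 119.75 mL × 0.01197605 mg/mL = 1.434132 mg
Total = 1.113772 + 1.434132 = 2.547904 mg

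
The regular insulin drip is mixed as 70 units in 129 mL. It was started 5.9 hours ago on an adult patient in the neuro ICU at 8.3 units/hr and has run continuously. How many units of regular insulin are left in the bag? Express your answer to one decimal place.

21.0 units

Concentration = 70 units ÷ 129 mL = 0.5426357 units/mL
Rate = 8.3 units/hr ÷ 0.5426357 units/mL = 15.29571 mL/hr
Volume infused = 15.29571 mL/hr × 5.9 hr = 90.24471 mL
Volume remaining = 129 − 90.24471 = 38.75529 mL
Drug remaining = 38.75529 mL × 0.5426357 units/mL = 21.03 units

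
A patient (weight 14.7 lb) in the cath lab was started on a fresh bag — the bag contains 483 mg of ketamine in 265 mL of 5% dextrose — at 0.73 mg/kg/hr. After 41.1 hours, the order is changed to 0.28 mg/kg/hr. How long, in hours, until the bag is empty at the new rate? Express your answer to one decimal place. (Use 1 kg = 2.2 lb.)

Initial rate:
Weight = 14.7 lb ÷ 2.2 lb/kg = 6.681818 kg
Dose = 0.73 mg/kg/hr × 6.681818 kg = 4.877727 mg/hr
Concentration = 483 mg ÷ 265 mL = 1.822642 mg/mL
Rate = 4.877727 mg/hr ÷ 1.822642 mg/mL = 2.676186 mL/hr
Volume infused so far = 2.676186 mL/hr × 41.1 hr = 109.9912 mL
Volume remaining = 265 − 109.9912 = 155.0088 mL
New rate:
Dose = 0.28 mg/kg/hr × 6.681818 kg = 1.870909 mg/hr
Rate = 1.870909 mg/hr ÷ 1.822642 mg/mL = 1.026482 mL/hr
Time remaining = 155.0088 mL ÷ 1.026482 mL/hr = 151.0097 hr

151.0 hours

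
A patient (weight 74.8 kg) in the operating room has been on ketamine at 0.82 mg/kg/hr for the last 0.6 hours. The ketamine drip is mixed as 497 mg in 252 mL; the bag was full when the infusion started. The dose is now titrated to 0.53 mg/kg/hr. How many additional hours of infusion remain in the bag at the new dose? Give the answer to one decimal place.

11.6 hours

Initial rate:
Dose = 0.82 mg/kg/hr × 74.8 kg = 61.336 mg/hr
Concentration = 497 mg ÷ 252 mL = 1.972222 mg/mL
Rate = 61.336 mg/hr ÷ 1.972222 mg/mL = 31.09994 mL/hr
Volume infused so far = 31.09994 mL/hr × 0.6 hr = 18.65997 mL
Volume remaining = 252 − 18.65997 = 233.34 mL
New rate:
Dose = 0.53 mg/kg/hr × 74.8 kg = 39.644 mg/hr
Rate = 39.644 mg/hr ÷ 1.972222 mg/mL = 20.10118 mL/hr
Time remaining = 233.34 mL ÷ 20.10118 mL/hr = 11.60827 hr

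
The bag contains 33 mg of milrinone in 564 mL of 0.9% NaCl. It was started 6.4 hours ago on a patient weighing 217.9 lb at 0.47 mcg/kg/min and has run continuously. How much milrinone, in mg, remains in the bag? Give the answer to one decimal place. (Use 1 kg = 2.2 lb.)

15.1 mg

Weight = 217.9 lb ÷ 2.2 lb/kg = 99.04545 kg
Dose = 0.47 mcg/kg/min × 99.04545 kg = 46.55136 mcg/min
46.55136 mcg/min × 60 min/hr = 2793.082 mcg/hr
Concentration = 33 mg ÷ 564 mL = 0.05851064 mg/mL = 58.51064 mcg/mL
Rate = 2793.082 mcg/hr ÷ 58.51064 mcg/mL = 47.73631 mL/hr
Volume infused = 47.73631 mL/hr × 6.4 hr = 305.5124 mL
Volume remaining = 564 − 305.5124 = 258.4876 mL
Drug remaining = 258.4876 mL × 58.51064 mcg/mL = 15124.28 mcg = 15.12428 mg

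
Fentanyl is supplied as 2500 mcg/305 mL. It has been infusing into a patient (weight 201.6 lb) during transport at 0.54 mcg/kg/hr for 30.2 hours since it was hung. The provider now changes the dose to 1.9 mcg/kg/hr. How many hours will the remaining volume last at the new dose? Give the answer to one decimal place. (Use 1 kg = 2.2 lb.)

Initial rate:
Weight = 201.6 lb ÷ 2.2 lb/kg = 91.63636 kg
Dose = 0.54 mcg/kg/hr × 91.63636 kg = 49.48364 mcg/hr
Concentration = 2500 mcg ÷ 305 mL = 8.196721 mcg/mL
Rate = 49.48364 mcg/hr ÷ 8.196721 mcg/mL = 6.037004 mL/hr
Volume infused so far = 6.037004 mL/hr × 30.2 hr = 182.3175 mL
Volume remaining = 305 − 182.3175 = 122.6825 mL
New rate:
Dose = 1.9 mcg/kg/hr × 91.63636 kg = 174.1091 mcg/hr
Rate = 174.1091 mcg/hr ÷ 8.196721 mcg/mL = 21.24131 mL/hr
Time remaining = 122.6825 mL ÷ 21.24131 mL/hr = 5.775656 hr

5.8 hours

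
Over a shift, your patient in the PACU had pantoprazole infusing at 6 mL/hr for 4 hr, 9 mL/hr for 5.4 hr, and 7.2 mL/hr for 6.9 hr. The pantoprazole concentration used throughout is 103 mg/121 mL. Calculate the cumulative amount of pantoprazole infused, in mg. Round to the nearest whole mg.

104 mg

Concentration = 103 mg ÷ 121 mL = 0.8512397 mg/mL
Stage 1: 6 mL/hr × 4 hr = 24 mL → 24 mL × 0.8512397 mg/mL = 20.42975 mg
Stage 2: 9 mL/hr × 5.4 hr = 48.6 mL → 48.6 mL × 0.8512397 mg/mL = 41.37025 mg
Stage 3: 7.2 mL/hr × 6.9 hr = 49.68 mL → 49.68 mL × 0.8512397 mg/mL = 42.28959 mg
Total = 20.42975 + 41.37025 + 42.28959 = 104.0896 mg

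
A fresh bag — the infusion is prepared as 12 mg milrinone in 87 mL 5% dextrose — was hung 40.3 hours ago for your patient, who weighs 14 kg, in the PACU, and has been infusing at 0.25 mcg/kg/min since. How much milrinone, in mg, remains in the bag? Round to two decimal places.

Dose = 0.25 mcg/kg/min × 14 kg = 3.5 mcg/min
3.5 mcg/min × 60 min/hr = 210 mcg/hr
Concentration = 12 mg ÷ 87 mL = 0.137931 mg/mL = 137.931 mcg/mL
Rate = 210 mcg/hr ÷ 137.931 mcg/mL = 1.5225 mL/hr
Volume infused = 1.5225 mL/hr × 40.3 hr = 61.35675 mL
Volume remaining = 87 − 61.35675 = 25.64325 mL
Drug remaining = 25.64325 mL × 137.931 mcg/mL = 3537 mcg = 3.537 mg

3.54 mg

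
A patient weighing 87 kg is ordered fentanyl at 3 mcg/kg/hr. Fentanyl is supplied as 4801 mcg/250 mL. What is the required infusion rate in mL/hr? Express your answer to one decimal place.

13.6 mL/hr

Dose = 3 mcg/kg/hr × 87 kg = 261 mcg/hr
Concentration = 4801 mcg ÷ 250 mL = 19.204 mcg/mL
Rate = 261 mcg/hr ÷ 19.204 mcg/mL = 13.59092 mL/hr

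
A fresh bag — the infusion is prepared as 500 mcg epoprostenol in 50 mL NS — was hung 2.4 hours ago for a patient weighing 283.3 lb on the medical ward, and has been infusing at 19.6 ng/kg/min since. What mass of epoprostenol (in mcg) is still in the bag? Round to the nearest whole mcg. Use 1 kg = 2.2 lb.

Weight = 283.3 lb ÷ 2.2 lb/kg = 128.7727 kg
Dose = 19.6 ng/kg/min × 128.7727 kg = 2523.945 ng/min
2523.945 ng/min × 60 min/hr = 151436.7 ng/hr
Concentration = 500 mcg ÷ 50 mL = 10 mcg/mL = 10000 ng/mL
Rate = 151436.7 ng/hr ÷ 10000 ng/mL = 15.14367 mL/hr
Volume infused = 15.14367 mL/hr × 2.4 hr = 36.34481 mL
Volume remaining = 50 − 36.34481 = 13.65519 mL
Drug remaining = 13.65519 mL × 10000 ng/mL = 136551.9 ng = 136.5519 mcg

137 mcg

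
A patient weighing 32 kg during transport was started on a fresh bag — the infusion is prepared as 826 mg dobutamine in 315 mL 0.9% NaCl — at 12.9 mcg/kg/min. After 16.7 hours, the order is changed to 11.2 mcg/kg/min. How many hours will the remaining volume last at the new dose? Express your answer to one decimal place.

19.2 hours

Initial rate:
Dose = 12.9 mcg/kg/min × 32 kg = 412.8 mcg/min
412.8 mcg/min × 60 min/hr = 24768 mcg/hr
Concentration = 826 mg ÷ 315 mL = 2.622222 mg/mL = 2622.222 mcg/mL
Rate = 24768 mcg/hr ÷ 2622.222 mcg/mL = 9.445424 mL/hr
Volume infused so far = 9.445424 mL/hr × 16.7 hr = 157.7386 mL
Volume remaining = 315 − 157.7386 = 157.2614 mL
New rate:
Dose = 11.2 mcg/kg/min × 32 kg = 358.4 mcg/min
358.4 mcg/min × 60 min/hr = 21504 mcg/hr
Rate = 21504 mcg/hr ÷ 2622.222 mcg/mL = 8.200678 mL/hr
Time remaining = 157.2614 mL ÷ 8.200678 mL/hr = 19.17664 hr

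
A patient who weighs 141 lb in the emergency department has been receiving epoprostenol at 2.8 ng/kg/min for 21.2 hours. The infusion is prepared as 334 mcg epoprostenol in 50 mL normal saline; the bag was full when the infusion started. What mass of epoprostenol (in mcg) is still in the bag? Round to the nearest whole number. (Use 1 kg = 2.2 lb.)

Weight = 141 lb ÷ 2.2 lb/kg = 64.09091 kg
Dose = 2.8 ng/kg/min × 64.09091 kg = 179.4545 ng/min
179.4545 ng/min × 60 min/hr = 10767.27 ng/hr
Concentration = 334 mcg ÷ 50 mL = 6.68 mcg/mL = 6680 ng/mL
Rate = 10767.27 ng/hr ÷ 6680 ng/mL = 1.611867 mL/hr
Volume infused = 1.611867 mL/hr × 21.2 hr = 34.17158 mL
Volume remaining = 50 − 34.17158 = 15.82842 mL
Drug remaining = 15.82842 mL × 6680 ng/mL = 105733.8 ng = 105.7338 mcg

106 mcg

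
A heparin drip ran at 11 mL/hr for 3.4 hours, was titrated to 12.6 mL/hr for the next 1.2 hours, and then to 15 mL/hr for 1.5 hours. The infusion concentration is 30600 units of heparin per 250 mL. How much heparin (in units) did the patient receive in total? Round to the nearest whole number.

Concentration = 30600 units ÷ 250 mL = 122.4 units/mL
Stage 1: 11 mL/hr × 3.4 hr = 37.4 mL → 37.4 mL × 122.4 units/mL = 4577.76 units
Stage 2: 12.6 mL/hr × 1.2 hr = 15.12 mL → 15.12 mL × 122.4 units/mL = 1850.688 units
Stage 3: 15 mL/hr × 1.5 hr = 22.5 mL → 22.5 mL × 122.4 units/mL = 2754 units
Total = 4577.76 + 1850.688 + 2754 = 9182.448 units

9182 units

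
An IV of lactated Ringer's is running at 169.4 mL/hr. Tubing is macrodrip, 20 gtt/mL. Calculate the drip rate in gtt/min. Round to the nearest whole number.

169.4 mL/hr ÷ 60 min/hr = 2.823333 mL/min
2.823333 mL/min × 20 gtt/mL = 56.46667 gtt/min

56 gtt/min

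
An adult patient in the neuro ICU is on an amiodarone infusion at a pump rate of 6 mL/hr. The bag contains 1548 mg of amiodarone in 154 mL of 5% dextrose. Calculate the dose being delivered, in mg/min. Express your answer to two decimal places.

Concentration = 1548 mg ÷ 154 mL = 10.05195 mg/mL
Drug rate = 6 mL/hr × 10.05195 mg/mL = 60.31169 mg/hr
60.31169 mg/hr ÷ 60 min/hr = 1.005195 mg/min

1.01 mg/min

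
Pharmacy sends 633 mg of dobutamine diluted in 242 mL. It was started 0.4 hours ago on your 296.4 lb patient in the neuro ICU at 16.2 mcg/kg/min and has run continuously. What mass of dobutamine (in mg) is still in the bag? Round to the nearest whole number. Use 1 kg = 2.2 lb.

581 mg

Weight = 296.4 lb ÷ 2.2 lb/kg = 134.7273 kg
Dose = 16.2 mcg/kg/min × 134.7273 kg = 2182.582 mcg/min
2182.582 mcg/min × 60 min/hr = 130954.9 mcg/hr
Concentration = 633 mg ÷ 242 mL = 2.615702 mg/mL = 2615.702 mcg/mL
Rate = 130954.9 mcg/hr ÷ 2615.702 mcg/mL = 50.06491 mL/hr
Volume infused = 50.06491 mL/hr × 0.4 hr = 20.02596 mL
Volume remaining = 242 − 20.02596 = 221.974 mL
Drug remaining = 221.974 mL × 2615.702 mcg/mL = 580618 mcg = 580.618 mg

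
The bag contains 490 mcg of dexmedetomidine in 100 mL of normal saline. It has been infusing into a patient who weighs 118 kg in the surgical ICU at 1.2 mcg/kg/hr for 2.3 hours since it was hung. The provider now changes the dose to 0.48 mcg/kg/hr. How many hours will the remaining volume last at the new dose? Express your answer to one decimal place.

Initial rate:
Dose = 1.2 mcg/kg/hr × 118 kg = 141.6 mcg/hr
Concentration = 490 mcg ÷ 100 mL = 4.9 mcg/mL
Rate = 141.6 mcg/hr ÷ 4.9 mcg/mL = 28.89796 mL/hr
Volume infused so far = 28.89796 mL/hr × 2.3 hr = 66.46531 mL
Volume remaining = 100 − 66.46531 = 33.53469 mL
New rate:
Dose = 0.48 mcg/kg/hr × 118 kg = 56.64 mcg/hr
Rate = 56.64 mcg/hr ÷ 4.9 mcg/mL = 11.55918 mL/hr
Time remaining = 33.53469 mL ÷ 11.55918 mL/hr = 2.90113 hr

2.9 hours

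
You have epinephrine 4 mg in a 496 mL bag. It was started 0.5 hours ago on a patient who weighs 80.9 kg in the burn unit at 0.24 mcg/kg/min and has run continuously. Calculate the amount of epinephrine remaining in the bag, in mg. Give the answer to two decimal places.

3.42 mg

Dose = 0.24 mcg/kg/min × 80.9 kg = 19.416 mcg/min
19.416 mcg/min × 60 min/hr = 1164.96 mcg/hr
Concentration = 4 mg ÷ 496 mL = 0.008064516 mg/mL = 8.064516 mcg/mL
Rate = 1164.96 mcg/hr ÷ 8.064516 mcg/mL = 144.455 mL/hr
Volume infused = 144.455 mL/hr × 0.5 hr = 72.22752 mL
Volume remaining = 496 − 72.22752 = 423.7725 mL
Drug remaining = 423.7725 mL × 8.064516 mcg/mL = 3417.52 mcg = 3.41752 mg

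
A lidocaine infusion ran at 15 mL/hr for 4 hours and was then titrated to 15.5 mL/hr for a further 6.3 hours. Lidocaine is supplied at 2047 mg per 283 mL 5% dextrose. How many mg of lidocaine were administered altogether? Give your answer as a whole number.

Concentration = 2047 mg ÷ 283 mL = 7.233216 mg/mL
Stage 1: 15 mL/hr × 4 hr = 60 mL → 60 mL × 7.233216 mg/mL = 433.9929 mg
Stage 2: 15.5 mL/hr × 6.3 hr = 97.65 mL → 97.65 mL × 7.233216 mg/mL = 706.3235 mg
Total = 433.9929 + 706.3235 = 1140.316 mg

1140 mg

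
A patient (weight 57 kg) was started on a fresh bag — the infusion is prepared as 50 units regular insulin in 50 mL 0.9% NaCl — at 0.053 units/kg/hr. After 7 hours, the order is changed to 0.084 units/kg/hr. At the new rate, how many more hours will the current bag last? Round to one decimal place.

Initial rate:
Dose = 0.053 units/kg/hr × 57 kg = 3.021 units/hr
Concentration = 50 units ÷ 50 mL = 1 units/mL
Rate = 3.021 units/hr ÷ 1 units/mL = 3.021 mL/hr
Volume infused so far = 3.021 mL/hr × 7 hr = 21.147 mL
Volume remaining = 50 − 21.147 = 28.853 mL
New rate:
Dose = 0.084 units/kg/hr × 57 kg = 4.788 units/hr
Rate = 4.788 units/hr ÷ 1 units/mL = 4.788 mL/hr
Time remaining = 28.853 mL ÷ 4.788 mL/hr = 6.026107 hr

6.0 hours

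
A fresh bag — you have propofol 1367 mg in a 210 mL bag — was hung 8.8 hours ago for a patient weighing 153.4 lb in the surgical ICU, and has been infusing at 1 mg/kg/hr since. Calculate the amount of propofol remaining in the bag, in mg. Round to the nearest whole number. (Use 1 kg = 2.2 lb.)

753 mg

Weight = 153.4 lb ÷ 2.2 lb/kg = 69.72727 kg
Dose = 1 mg/kg/hr × 69.72727 kg = 69.72727 mg/hr
Concentration = 1367 mg ÷ 210 mL = 6.509524 mg/mL
Rate = 69.72727 mg/hr ÷ 6.509524 mg/mL = 10.71158 mL/hr
Volume infused = 10.71158 mL/hr × 8.8 hr = 94.26189 mL
Volume remaining = 210 − 94.26189 = 115.7381 mL
Drug remaining = 115.7381 mL × 6.509524 mg/mL = 753.4 mg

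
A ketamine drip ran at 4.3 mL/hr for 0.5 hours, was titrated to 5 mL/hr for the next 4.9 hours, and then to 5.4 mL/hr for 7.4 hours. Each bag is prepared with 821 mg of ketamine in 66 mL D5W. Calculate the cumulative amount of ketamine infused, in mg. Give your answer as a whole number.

Concentration = 821 mg ÷ 66 mL = 12.43939 mg/mL
Stage 1: 4.3 mL/hr × 0.5 hr = 2.15 mL → 2.15 mL × 12.43939 mg/mL = 26.7447 mg
Stage 2: 5 mL/hr × 4.9 hr = 24.5 mL → 24.5 mL × 12.43939 mg/mL = 304.7652 mg
Stage 3: 5.4 mL/hr × 7.4 hr = 39.96 mL → 39.96 mL × 12.43939 mg/mL = 497.0782 mg
Total = 26.7447 + 304.7652 + 497.0782 = 828.588 mg

829 mg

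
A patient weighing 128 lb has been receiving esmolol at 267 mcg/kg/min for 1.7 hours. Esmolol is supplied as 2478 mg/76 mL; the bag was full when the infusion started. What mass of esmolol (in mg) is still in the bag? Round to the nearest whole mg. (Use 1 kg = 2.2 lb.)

893 mg

Weight = 128 lb ÷ 2.2 lb/kg = 58.18182 kg
Dose = 267 mcg/kg/min × 58.18182 kg = 15534.55 mcg/min
15534.55 mcg/min × 60 min/hr = 932072.7 mcg/hr
Concentration = 2478 mg ÷ 76 mL = 32.60526 mg/mL = 32605.26 mcg/mL
Rate = 932072.7 mcg/hr ÷ 32605.26 mcg/mL = 28.58657 mL/hr
Volume infused = 28.58657 mL/hr × 1.7 hr = 48.59717 mL
Volume remaining = 76 − 48.59717 = 27.40283 mL
Drug remaining = 27.40283 mL × 32605.26 mcg/mL = 893476.4 mcg = 893.4764 mg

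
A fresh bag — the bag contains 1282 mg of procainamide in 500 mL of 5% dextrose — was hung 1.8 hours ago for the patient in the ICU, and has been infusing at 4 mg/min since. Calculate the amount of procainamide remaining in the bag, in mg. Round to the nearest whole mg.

850 mg

4 mg/min × 60 min/hr = 240 mg/hr
Concentration = 1282 mg ÷ 500 mL = 2.564 mg/mL
Rate = 240 mg/hr ÷ 2.564 mg/mL = 93.60374 mL/hr
Volume infused = 93.60374 mL/hr × 1.8 hr = 168.4867 mL
Volume remaining = 500 − 168.4867 = 331.5133 mL
Drug remaining = 331.5133 mL × 2.564 mg/mL = 850 mg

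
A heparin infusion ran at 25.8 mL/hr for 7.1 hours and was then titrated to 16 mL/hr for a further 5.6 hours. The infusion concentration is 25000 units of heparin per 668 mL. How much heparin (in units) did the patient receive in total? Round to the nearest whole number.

10209 units

Concentration = 25000 units ÷ 668 mL = 37.42515 units/mL
Stage 1: 25.8 mL/hr × 7.1 hr = 183.18 mL → 183.18 mL × 37.42515 units/mL = 6855.539 units
Stage 2: 16 mL/hr × 5.6 hr = 89.6 mL → 89.6 mL × 37.42515 units/mL = 3353.293 units
Total = 6855.539 + 3353.293 = 10208.83 units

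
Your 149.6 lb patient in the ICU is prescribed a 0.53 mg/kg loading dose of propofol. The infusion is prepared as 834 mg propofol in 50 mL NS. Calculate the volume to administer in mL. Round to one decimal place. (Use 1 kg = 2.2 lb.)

2.2 mL

Weight = 149.6 lb ÷ 2.2 lb/kg = 68 kg
Dose = 0.53 mg/kg × 68 kg = 36.04 mg
Concentration = 834 mg ÷ 50 mL = 16.68 mg/mL
Volume = 36.04 mg ÷ 16.68 mg/mL = 2.160671 mL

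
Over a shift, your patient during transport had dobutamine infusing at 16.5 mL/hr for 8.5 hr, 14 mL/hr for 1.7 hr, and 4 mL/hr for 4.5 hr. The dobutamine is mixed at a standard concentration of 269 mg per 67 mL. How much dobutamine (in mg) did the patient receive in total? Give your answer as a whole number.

Concentration = 269 mg ÷ 67 mL = 4.014925 mg/mL
Stage 1: 16.5 mL/hr × 8.5 hr = 140.25 mL → 140.25 mL × 4.014925 mg/mL = 563.0933 mg
Stage 2: 14 mL/hr × 1.7 hr = 23.8 mL → 23.8 mL × 4.014925 mg/mL = 95.55522 mg
Stage 3: 4 mL/hr × 4.5 hr = 18 mL → 18 mL × 4.014925 mg/mL = 72.26866 mg
Total = 563.0933 + 95.55522 + 72.26866 = 730.9172 mg

731 mg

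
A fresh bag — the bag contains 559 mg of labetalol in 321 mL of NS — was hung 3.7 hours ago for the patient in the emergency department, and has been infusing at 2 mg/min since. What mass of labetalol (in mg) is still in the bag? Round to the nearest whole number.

2 mg/min × 60 min/hr = 120 mg/hr
Concentration = 559 mg ÷ 321 mL = 1.741433 mg/mL
Rate = 120 mg/hr ÷ 1.741433 mg/mL = 68.90877 mL/hr
Volume infused = 68.90877 mL/hr × 3.7 hr = 254.9624 mL
Volume remaining = 321 − 254.9624 = 66.03757 mL
Drug remaining = 66.03757 mL × 1.741433 mg/mL = 115 mg

115 mg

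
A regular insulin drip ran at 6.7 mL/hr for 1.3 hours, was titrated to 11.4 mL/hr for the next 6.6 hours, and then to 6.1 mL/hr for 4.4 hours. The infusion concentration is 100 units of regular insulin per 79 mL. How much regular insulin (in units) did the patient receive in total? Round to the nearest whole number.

140 units

Concentration = 100 units ÷ 79 mL = 1.265823 units/mL
Stage 1: 6.7 mL/hr × 1.3 hr = 8.71 mL → 8.71 mL × 1.265823 units/mL = 11.02532 units
Stage 2: 11.4 mL/hr × 6.6 hr = 75.24 mL → 75.24 mL × 1.265823 units/mL = 95.24051 units
Stage 3: 6.1 mL/hr × 4.4 hr = 26.84 mL → 26.84 mL × 1.265823 units/mL = 33.97468 units
Total = 11.02532 + 95.24051 + 33.97468 = 140.2405 units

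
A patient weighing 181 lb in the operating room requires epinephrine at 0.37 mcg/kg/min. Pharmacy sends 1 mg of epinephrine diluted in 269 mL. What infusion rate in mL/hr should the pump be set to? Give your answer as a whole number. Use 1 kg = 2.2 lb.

491 mL/hr

Weight = 181 lb ÷ 2.2 lb/kg = 82.27273 kg
Dose = 0.37 mcg/kg/min × 82.27273 kg = 30.44091 mcg/min
30.44091 mcg/min × 60 min/hr = 1826.455 mcg/hr
Concentration = 1 mg ÷ 269 mL = 0.003717472 mg/mL = 3.717472 mcg/mL
Rate = 1826.455 mcg/hr ÷ 3.717472 mcg/mL = 491.3163 mL/hr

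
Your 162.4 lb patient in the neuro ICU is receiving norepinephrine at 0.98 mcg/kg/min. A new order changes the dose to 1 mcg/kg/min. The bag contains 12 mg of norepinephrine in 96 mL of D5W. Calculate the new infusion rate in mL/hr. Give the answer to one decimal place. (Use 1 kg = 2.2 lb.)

Weight = 162.4 lb ÷ 2.2 lb/kg = 73.81818 kg
Dose = 1 mcg/kg/min × 73.81818 kg = 73.81818 mcg/min
73.81818 mcg/min × 60 min/hr = 4429.091 mcg/hr
Concentration = 12 mg ÷ 96 mL = 0.125 mg/mL = 125 mcg/mL
Rate = 4429.091 mcg/hr ÷ 125 mcg/mL = 35.43273 mL/hr

35.4 mL/hr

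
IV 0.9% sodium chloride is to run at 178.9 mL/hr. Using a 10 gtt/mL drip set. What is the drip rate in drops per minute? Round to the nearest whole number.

30 gtt/min

178.9 mL/hr ÷ 60 min/hr = 2.981667 mL/min
2.981667 mL/min × 10 gtt/mL = 29.81667 gtt/min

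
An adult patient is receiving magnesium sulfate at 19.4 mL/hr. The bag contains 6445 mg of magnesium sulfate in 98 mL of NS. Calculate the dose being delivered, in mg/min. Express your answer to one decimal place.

Concentration = 6445 mg ÷ 98 mL = 65.76531 mg/mL
Drug rate = 19.4 mL/hr × 65.76531 mg/mL = 1275.847 mg/hr
1275.847 mg/hr ÷ 60 min/hr = 21.26412 mg/min

21.3 mg/min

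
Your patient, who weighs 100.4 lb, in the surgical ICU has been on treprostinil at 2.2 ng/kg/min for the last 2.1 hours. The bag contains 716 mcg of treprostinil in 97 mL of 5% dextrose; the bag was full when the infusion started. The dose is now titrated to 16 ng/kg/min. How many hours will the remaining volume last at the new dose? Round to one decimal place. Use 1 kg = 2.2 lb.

16.1 hours

Initial rate:
Weight = 100.4 lb ÷ 2.2 lb/kg = 45.63636 kg
Dose = 2.2 ng/kg/min × 45.63636 kg = 100.4 ng/min
100.4 ng/min × 60 min/hr = 6024 ng/hr
Concentration = 716 mcg ÷ 97 mL = 7.381443 mcg/mL = 7381.443 ng/mL
Rate = 6024 ng/hr ÷ 7381.443 ng/mL = 0.8161006 mL/hr
Volume infused so far = 0.8161006 mL/hr × 2.1 hr = 1.713811 mL
Volume remaining = 97 − 1.713811 = 95.28619 mL
New rate:
Dose = 16 ng/kg/min × 45.63636 kg = 730.1818 ng/min
730.1818 ng/min × 60 min/hr = 43810.91 ng/hr
Rate = 43810.91 ng/hr ÷ 7381.443 ng/mL = 5.935277 mL/hr
Time remaining = 95.28619 mL ÷ 5.935277 mL/hr = 16.05421 hr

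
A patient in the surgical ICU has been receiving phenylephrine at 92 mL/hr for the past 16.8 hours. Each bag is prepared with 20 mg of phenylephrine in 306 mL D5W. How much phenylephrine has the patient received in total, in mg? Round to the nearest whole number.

Concentration = 20 mg ÷ 306 mL = 0.06535948 mg/mL = 65.35948 mcg/mL
Drug rate = 92 mL/hr × 65.35948 mcg/mL = 6013.072 mcg/hr
Total = 6013.072 mcg/hr × 16.8 hr = 101019.6 mcg = 101.0196 mg

101 mg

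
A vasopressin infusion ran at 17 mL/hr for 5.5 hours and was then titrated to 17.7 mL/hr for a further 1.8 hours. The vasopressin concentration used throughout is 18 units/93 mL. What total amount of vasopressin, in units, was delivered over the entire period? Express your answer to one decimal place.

Concentration = 18 units ÷ 93 mL = 0.1935484 units/mL
Stage 1: 17 mL/hr × 5.5 hr = 93.5 mL → 93.5 mL × 0.1935484 units/mL = 18.09677 units
Stage 2: 17.7 mL/hr × 1.8 hr = 31.86 mL → 31.86 mL × 0.1935484 units/mL = 6.166452 units
Total = 18.09677 + 6.166452 = 24.26323 units

24.3 units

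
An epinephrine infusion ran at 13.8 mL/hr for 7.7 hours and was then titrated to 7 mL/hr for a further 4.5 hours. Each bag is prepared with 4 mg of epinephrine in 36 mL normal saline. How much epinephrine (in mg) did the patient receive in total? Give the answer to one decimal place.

15.3 mg

Concentration = 4 mg ÷ 36 mL = 0.1111111 mg/mL
Stage 1: 13.8 mL/hr × 7.7 hr = 106.26 mL → 106.26 mL × 0.1111111 mg/mL = 11.80667 mg
Stage 2: 7 mL/hr × 4.5 hr = 31.5 mL → 31.5 mL × 0.1111111 mg/mL = 3.5 mg
Total = 11.80667 + 3.5 = 15.30667 mg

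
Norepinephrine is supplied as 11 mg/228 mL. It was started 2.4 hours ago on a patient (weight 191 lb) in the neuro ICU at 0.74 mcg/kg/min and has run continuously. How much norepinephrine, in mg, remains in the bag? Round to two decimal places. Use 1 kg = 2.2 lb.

Weight = 191 lb ÷ 2.2 lb/kg = 86.81818 kg
Dose = 0.74 mcg/kg/min × 86.81818 kg = 64.24545 mcg/min
64.24545 mcg/min × 60 min/hr = 3854.727 mcg/hr
Concentration = 11 mg ÷ 228 mL = 0.04824561 mg/mL = 48.24561 mcg/mL
Rate = 3854.727 mcg/hr ÷ 48.24561 mcg/mL = 79.89798 mL/hr
Volume infused = 79.89798 mL/hr × 2.4 hr = 191.7552 mL
Volume remaining = 228 − 191.7552 = 36.24484 mL
Drug remaining = 36.24484 mL × 48.24561 mcg/mL = 1748.655 mcg = 1.748655 mg

1.75 mg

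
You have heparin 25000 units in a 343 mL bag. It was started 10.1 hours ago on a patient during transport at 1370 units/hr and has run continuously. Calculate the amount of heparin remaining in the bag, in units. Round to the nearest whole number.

Concentration = 25000 units ÷ 343 mL = 72.8863 units/mL
Rate = 1370 units/hr ÷ 72.8863 units/mL = 18.7964 mL/hr
Volume infused = 18.7964 mL/hr × 10.1 hr = 189.8436 mL
Volume remaining = 343 − 189.8436 = 153.1564 mL
Drug remaining = 153.1564 mL × 72.8863 units/mL = 11163 units

11163 units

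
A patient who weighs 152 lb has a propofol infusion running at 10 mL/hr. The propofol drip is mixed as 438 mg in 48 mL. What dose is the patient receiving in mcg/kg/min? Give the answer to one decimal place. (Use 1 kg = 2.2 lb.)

22.0 mcg/kg/min

Weight = 152 lb ÷ 2.2 lb/kg = 69.09091 kg
Concentration = 438 mg ÷ 48 mL = 9.125 mg/mL = 9125 mcg/mL
Drug rate = 10 mL/hr × 9125 mcg/mL = 91250 mcg/hr
91250 mcg/hr ÷ 60 min/hr = 1520.833 mcg/min
1520.833 mcg/min ÷ 69.09091 kg = 22.01206 mcg/kg/min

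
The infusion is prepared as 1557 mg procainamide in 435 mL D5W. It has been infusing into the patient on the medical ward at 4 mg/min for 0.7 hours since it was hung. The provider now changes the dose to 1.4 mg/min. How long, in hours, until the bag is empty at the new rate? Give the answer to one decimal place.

16.5 hours

Initial rate:
4 mg/min × 60 min/hr = 240 mg/hr
Concentration = 1557 mg ÷ 435 mL = 3.57931 mg/mL
Rate = 240 mg/hr ÷ 3.57931 mg/mL = 67.05202 mL/hr
Volume infused so far = 67.05202 mL/hr × 0.7 hr = 46.93642 mL
Volume remaining = 435 − 46.93642 = 388.0636 mL
New rate:
1.4 mg/min × 60 min/hr = 84 mg/hr
Rate = 84 mg/hr ÷ 3.57931 mg/mL = 23.46821 mL/hr
Time remaining = 388.0636 mL ÷ 23.46821 mL/hr = 16.53571 hr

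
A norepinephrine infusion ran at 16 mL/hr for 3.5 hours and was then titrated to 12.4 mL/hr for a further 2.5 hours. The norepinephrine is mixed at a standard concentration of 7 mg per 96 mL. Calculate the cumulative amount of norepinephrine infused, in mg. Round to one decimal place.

Concentration = 7 mg ÷ 96 mL = 0.07291667 mg/mL
Stage 1: 16 mL/hr × 3.5 hr = 56 mL → 56 mL × 0.07291667 mg/mL = 4.083333 mg
Stage 2: 12.4 mL/hr × 2.5 hr = 31 mL → 31 mL × 0.07291667 mg/mL = 2.260417 mg
Total = 4.083333 + 2.260417 = 6.34375 mg

6.3 mg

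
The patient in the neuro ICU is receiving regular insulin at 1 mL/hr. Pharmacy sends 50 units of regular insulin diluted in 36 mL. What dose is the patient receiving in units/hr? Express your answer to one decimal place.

Concentration = 50 units ÷ 36 mL = 1.388889 units/mL
Drug rate = 1 mL/hr × 1.388889 units/mL = 1.388889 units/hr

1.4 units/hr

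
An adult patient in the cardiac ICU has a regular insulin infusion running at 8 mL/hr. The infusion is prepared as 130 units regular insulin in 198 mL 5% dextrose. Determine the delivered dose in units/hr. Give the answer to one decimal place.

Concentration = 130 units ÷ 198 mL = 0.6565657 units/mL
Drug rate = 8 mL/hr × 0.6565657 units/mL = 5.252525 units/hr

5.3 units/hr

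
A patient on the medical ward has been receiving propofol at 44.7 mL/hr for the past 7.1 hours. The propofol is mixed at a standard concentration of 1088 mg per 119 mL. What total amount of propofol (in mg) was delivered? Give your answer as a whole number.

2902 mg

Concentration = 1088 mg ÷ 119 mL = 9.142857 mg/mL = 9142.857 mcg/mL
Drug rate = 44.7 mL/hr × 9142.857 mcg/mL = 408685.7 mcg/hr
Total = 408685.7 mcg/hr × 7.1 hr = 2901669 mcg = 2901.669 mg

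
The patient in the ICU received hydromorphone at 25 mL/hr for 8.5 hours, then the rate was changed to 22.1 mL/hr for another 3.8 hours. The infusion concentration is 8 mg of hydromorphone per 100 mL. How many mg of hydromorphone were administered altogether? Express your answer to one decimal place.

Concentration = 8 mg ÷ 100 mL = 0.08 mg/mL
Stage 1: 25 mL/hr × 8.5 hr = 212.5 mL → 212.5 mL × 0.08 mg/mL = 17 mg
Stage 2: 22.1 mL/hr × 3.8 hr = 83.98 mL → 83.98 mL × 0.08 mg/mL = 6.7184 mg
Total = 17 + 6.7184 = 23.7184 mg

23.7 mg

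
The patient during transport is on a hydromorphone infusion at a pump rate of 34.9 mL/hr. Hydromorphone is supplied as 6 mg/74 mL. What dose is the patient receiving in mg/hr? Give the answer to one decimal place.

Concentration = 6 mg ÷ 74 mL = 0.08108108 mg/mL
Drug rate = 34.9 mL/hr × 0.08108108 mg/mL = 2.82973 mg/hr

2.8 mg/hr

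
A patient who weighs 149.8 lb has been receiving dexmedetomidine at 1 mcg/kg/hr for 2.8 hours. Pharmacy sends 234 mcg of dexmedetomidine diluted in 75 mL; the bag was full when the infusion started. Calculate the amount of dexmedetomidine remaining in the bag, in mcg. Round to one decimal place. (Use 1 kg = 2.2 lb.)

Weight = 149.8 lb ÷ 2.2 lb/kg = 68.09091 kg
Dose = 1 mcg/kg/hr × 68.09091 kg = 68.09091 mcg/hr
Concentration = 234 mcg ÷ 75 mL = 3.12 mcg/mL
Rate = 68.09091 mcg/hr ÷ 3.12 mcg/mL = 21.82401 mL/hr
Volume infused = 21.82401 mL/hr × 2.8 hr = 61.10723 mL
Volume remaining = 75 − 61.10723 = 13.89277 mL
Drug remaining = 13.89277 mL × 3.12 mcg/mL = 43.34545 mcg

43.3 mcg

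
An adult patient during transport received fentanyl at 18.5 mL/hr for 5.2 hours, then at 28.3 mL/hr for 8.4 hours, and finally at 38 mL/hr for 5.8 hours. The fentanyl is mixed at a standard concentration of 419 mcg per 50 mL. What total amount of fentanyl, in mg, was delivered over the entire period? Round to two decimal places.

Concentration = 419 mcg ÷ 50 mL = 8.38 mcg/mL
Stage 1: 18.5 mL/hr × 5.2 hr = 96.2 mL → 96.2 mL × 8.38 mcg/mL = 806.156 mcg
Stage 2: 28.3 mL/hr × 8.4 hr = 237.72 mL → 237.72 mL × 8.38 mcg/mL = 1992.094 mcg
Stage 3: 38 mL/hr × 5.8 hr = 220.4 mL → 220.4 mL × 8.38 mcg/mL = 1846.952 mcg
Total = 806.156 + 1992.094 + 1846.952 = 4645.202 mcg = 4.645202 mg

4.65 mg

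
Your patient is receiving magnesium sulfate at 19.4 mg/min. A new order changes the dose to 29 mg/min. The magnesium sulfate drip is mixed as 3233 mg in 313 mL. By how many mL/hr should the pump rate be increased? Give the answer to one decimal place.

55.8 mL/hr

At the current dose:
19.4 mg/min × 60 min/hr = 1164 mg/hr
Concentration = 3233 mg ÷ 313 mL = 10.32907 mg/mL
Rate = 1164 mg/hr ÷ 10.32907 mg/mL = 112.6916 mL/hr
At the new dose:
29 mg/min × 60 min/hr = 1740 mg/hr
Rate = 1740 mg/hr ÷ 10.32907 mg/mL = 168.4565 mL/hr
Change = 168.4565 − 112.6916 = 55.76492 mL/hr → 55.76492 mL/hr increase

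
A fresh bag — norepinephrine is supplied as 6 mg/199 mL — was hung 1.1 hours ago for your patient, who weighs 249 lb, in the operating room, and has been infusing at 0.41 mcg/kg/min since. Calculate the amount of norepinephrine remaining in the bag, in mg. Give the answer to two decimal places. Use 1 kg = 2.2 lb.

2.94 mg

Weight = 249 lb ÷ 2.2 lb/kg = 113.1818 kg
Dose = 0.41 mcg/kg/min × 113.1818 kg = 46.40455 mcg/min
46.40455 mcg/min × 60 min/hr = 2784.273 mcg/hr
Concentration = 6 mg ÷ 199 mL = 0.03015075 mg/mL = 30.15075 mcg/mL
Rate = 2784.273 mcg/hr ÷ 30.15075 mcg/mL = 92.34505 mL/hr
Volume infused = 92.34505 mL/hr × 1.1 hr = 101.5795 mL
Volume remaining = 199 − 101.5795 = 97.42045 mL
Drug remaining = 97.42045 mL × 30.15075 mcg/mL = 2937.3 mcg = 2.9373 mg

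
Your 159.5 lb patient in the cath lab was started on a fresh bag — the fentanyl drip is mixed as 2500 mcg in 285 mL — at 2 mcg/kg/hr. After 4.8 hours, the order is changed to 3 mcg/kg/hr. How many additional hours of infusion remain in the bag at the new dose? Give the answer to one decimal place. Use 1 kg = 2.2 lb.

8.3 hours

Initial rate:
Weight = 159.5 lb ÷ 2.2 lb/kg = 72.5 kg
Dose = 2 mcg/kg/hr × 72.5 kg = 145 mcg/hr
Concentration = 2500 mcg ÷ 285 mL = 8.77193 mcg/mL
Rate = 145 mcg/hr ÷ 8.77193 mcg/mL = 16.53 mL/hr
Volume infused so far = 16.53 mL/hr × 4.8 hr = 79.344 mL
Volume remaining = 285 − 79.344 = 205.656 mL
New rate:
Dose = 3 mcg/kg/hr × 72.5 kg = 217.5 mcg/hr
Rate = 217.5 mcg/hr ÷ 8.77193 mcg/mL = 24.795 mL/hr
Time remaining = 205.656 mL ÷ 24.795 mL/hr = 8.294253 hr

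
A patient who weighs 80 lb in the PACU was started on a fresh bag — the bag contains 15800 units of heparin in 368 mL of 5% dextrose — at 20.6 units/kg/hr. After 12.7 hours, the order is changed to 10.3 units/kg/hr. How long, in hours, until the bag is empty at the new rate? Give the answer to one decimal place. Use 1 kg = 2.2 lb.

16.8 hours

Initial rate:
Weight = 80 lb ÷ 2.2 lb/kg = 36.36364 kg
Dose = 20.6 units/kg/hr × 36.36364 kg = 749.0909 units/hr
Concentration = 15800 units ÷ 368 mL = 42.93478 units/mL
Rate = 749.0909 units/hr ÷ 42.93478 units/mL = 17.44718 mL/hr
Volume infused so far = 17.44718 mL/hr × 12.7 hr = 221.5792 mL
Volume remaining = 368 − 221.5792 = 146.4208 mL
New rate:
Dose = 10.3 units/kg/hr × 36.36364 kg = 374.5455 units/hr
Rate = 374.5455 units/hr ÷ 42.93478 units/mL = 8.72359 mL/hr
Time remaining = 146.4208 mL ÷ 8.72359 mL/hr = 16.78447 hr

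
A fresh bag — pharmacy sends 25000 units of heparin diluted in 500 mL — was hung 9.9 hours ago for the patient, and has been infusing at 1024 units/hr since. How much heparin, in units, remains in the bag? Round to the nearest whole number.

Concentration = 25000 units ÷ 500 mL = 50 units/mL
Rate = 1024 units/hr ÷ 50 units/mL = 20.48 mL/hr
Volume infused = 20.48 mL/hr × 9.9 hr = 202.752 mL
Volume remaining = 500 − 202.752 = 297.248 mL
Drug remaining = 297.248 mL × 50 units/mL = 14862.4 units

14862 units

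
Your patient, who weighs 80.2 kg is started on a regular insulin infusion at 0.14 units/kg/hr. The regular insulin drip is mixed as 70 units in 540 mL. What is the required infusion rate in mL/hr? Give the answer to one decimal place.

86.6 mL/hr

Dose = 0.14 units/kg/hr × 80.2 kg = 11.228 units/hr
Concentration = 70 units ÷ 540 mL = 0.1296296 units/mL
Rate = 11.228 units/hr ÷ 0.1296296 units/mL = 86.616 mL/hr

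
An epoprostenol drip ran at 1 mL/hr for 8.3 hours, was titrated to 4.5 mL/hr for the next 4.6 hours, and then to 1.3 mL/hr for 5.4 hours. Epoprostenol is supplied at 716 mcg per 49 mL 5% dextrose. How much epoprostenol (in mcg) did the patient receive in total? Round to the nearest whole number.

526 mcg

Concentration = 716 mcg ÷ 49 mL = 14.61224 mcg/mL
Stage 1: 1 mL/hr × 8.3 hr = 8.3 mL → 8.3 mL × 14.61224 mcg/mL = 121.2816 mcg
Stage 2: 4.5 mL/hr × 4.6 hr = 20.7 mL → 20.7 mL × 14.61224 mcg/mL = 302.4735 mcg
Stage 3: 1.3 mL/hr × 5.4 hr = 7.02 mL → 7.02 mL × 14.61224 mcg/mL = 102.578 mcg
Total = 121.2816 + 302.4735 + 102.578 = 526.3331 mcg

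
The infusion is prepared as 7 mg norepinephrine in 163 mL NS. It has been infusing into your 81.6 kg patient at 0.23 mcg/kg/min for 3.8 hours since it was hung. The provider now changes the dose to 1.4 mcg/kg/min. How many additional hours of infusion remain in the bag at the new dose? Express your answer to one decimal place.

0.4 hours

Initial rate:
Dose = 0.23 mcg/kg/min × 81.6 kg = 18.768 mcg/min
18.768 mcg/min × 60 min/hr = 1126.08 mcg/hr
Concentration = 7 mg ÷ 163 mL = 0.04294479 mg/mL = 42.94479 mcg/mL
Rate = 1126.08 mcg/hr ÷ 42.94479 mcg/mL = 26.22158 mL/hr
Volume infused so far = 26.22158 mL/hr × 3.8 hr = 99.64199 mL
Volume remaining = 163 − 99.64199 = 63.35801 mL
New rate:
Dose = 1.4 mcg/kg/min × 81.6 kg = 114.24 mcg/min
114.24 mcg/min × 60 min/hr = 6854.4 mcg/hr
Rate = 6854.4 mcg/hr ÷ 42.94479 mcg/mL = 159.6096 mL/hr
Time remaining = 63.35801 mL ÷ 159.6096 mL/hr = 0.3969561 hr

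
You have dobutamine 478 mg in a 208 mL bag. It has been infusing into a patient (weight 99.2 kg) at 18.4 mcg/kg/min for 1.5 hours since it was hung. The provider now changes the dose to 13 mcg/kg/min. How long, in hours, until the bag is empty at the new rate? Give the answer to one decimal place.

Initial rate:
Dose = 18.4 mcg/kg/min × 99.2 kg = 1825.28 mcg/min
1825.28 mcg/min × 60 min/hr = 109516.8 mcg/hr
Concentration = 478 mg ÷ 208 mL = 2.298077 mg/mL = 2298.077 mcg/mL
Rate = 109516.8 mcg/hr ÷ 2298.077 mcg/mL = 47.65585 mL/hr
Volume infused so far = 47.65585 mL/hr × 1.5 hr = 71.48377 mL
Volume remaining = 208 − 71.48377 = 136.5162 mL
New rate:
Dose = 13 mcg/kg/min × 99.2 kg = 1289.6 mcg/min
1289.6 mcg/min × 60 min/hr = 77376 mcg/hr
Rate = 77376 mcg/hr ÷ 2298.077 mcg/mL = 33.66989 mL/hr
Time remaining = 136.5162 mL ÷ 33.66989 mL/hr = 4.054549 hr

4.1 hours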